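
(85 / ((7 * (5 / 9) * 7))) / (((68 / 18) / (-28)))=-162 / 7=-23.14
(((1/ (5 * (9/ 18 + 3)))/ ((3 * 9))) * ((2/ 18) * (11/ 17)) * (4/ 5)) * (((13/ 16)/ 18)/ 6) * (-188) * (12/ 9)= -0.00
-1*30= -30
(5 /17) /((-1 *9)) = -5 /153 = -0.03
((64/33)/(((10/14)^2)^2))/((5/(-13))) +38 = 1921118/103125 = 18.63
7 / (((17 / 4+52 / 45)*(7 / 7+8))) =20 / 139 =0.14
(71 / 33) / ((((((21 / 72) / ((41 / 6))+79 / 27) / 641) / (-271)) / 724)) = -13179853800144 / 144595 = -91150135.21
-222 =-222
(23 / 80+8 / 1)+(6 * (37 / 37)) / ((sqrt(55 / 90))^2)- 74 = -49187 / 880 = -55.89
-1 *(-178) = 178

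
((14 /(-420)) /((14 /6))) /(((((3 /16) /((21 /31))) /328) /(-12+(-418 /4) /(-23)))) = 450016 /3565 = 126.23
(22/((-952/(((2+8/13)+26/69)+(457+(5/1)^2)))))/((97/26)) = -2392709/796467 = -3.00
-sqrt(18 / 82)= -3 * sqrt(41) / 41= -0.47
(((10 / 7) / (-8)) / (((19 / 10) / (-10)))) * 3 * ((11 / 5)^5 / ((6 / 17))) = 2737867 / 6650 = 411.71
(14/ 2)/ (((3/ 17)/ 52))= 6188/ 3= 2062.67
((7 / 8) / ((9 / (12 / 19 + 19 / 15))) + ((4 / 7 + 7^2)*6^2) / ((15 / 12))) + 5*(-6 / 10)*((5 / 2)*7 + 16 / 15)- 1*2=196807153 / 143640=1370.14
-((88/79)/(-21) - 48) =79720/1659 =48.05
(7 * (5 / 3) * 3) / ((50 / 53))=37.10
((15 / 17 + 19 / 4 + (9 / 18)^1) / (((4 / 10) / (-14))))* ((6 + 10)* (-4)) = 233520 / 17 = 13736.47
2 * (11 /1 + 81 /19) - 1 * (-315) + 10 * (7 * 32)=49125 /19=2585.53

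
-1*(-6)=6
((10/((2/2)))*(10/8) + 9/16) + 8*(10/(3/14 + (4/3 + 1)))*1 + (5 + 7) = 96667/1712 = 56.46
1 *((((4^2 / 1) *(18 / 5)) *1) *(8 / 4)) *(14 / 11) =8064 / 55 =146.62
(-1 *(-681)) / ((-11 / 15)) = -10215 / 11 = -928.64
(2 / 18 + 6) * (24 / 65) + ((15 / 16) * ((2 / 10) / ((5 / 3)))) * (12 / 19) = 2.33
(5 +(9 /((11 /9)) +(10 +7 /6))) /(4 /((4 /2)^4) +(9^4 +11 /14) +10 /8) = 10871 /3032238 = 0.00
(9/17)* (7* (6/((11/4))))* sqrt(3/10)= 756* sqrt(30)/935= 4.43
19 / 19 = 1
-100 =-100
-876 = -876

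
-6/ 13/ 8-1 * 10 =-523/ 52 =-10.06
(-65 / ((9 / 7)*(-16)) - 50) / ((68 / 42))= -47215 / 1632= -28.93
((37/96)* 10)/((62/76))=3515/744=4.72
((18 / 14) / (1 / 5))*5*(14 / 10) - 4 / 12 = 134 / 3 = 44.67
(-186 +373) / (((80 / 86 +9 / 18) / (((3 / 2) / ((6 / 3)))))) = 98.06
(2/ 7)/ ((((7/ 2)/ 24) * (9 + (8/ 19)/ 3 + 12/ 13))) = 71136/ 365393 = 0.19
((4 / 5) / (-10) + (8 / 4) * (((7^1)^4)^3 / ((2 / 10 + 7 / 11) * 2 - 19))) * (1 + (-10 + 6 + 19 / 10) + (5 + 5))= -1693827521307192 / 119125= -14218908888.20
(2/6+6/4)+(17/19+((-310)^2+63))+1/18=16444349/171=96165.78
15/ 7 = 2.14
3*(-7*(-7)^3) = 7203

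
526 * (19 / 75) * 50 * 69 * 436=200439664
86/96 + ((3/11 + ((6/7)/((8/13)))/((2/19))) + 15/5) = 64313/3696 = 17.40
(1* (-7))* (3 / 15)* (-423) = 2961 / 5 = 592.20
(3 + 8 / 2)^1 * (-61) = -427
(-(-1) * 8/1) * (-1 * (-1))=8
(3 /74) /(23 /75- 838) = -225 /4649198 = -0.00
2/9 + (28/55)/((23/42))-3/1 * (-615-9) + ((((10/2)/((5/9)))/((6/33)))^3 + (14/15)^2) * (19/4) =116985645749/202400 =577992.32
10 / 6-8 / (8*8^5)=163837 / 98304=1.67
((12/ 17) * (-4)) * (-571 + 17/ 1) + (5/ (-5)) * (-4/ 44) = 292529/ 187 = 1564.33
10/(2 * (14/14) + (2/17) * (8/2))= 85/21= 4.05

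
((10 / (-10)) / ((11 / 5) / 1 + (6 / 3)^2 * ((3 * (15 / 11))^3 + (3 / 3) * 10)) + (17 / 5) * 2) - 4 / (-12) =224957662 / 31550115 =7.13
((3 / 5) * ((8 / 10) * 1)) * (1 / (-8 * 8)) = -3 / 400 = -0.01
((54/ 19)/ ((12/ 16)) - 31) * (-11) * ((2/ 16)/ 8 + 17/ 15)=6272761/ 18240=343.90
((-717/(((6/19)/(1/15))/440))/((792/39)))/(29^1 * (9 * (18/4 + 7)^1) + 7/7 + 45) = -59033/54855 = -1.08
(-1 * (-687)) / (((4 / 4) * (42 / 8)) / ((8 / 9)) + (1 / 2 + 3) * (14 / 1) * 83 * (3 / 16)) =7328 / 8197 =0.89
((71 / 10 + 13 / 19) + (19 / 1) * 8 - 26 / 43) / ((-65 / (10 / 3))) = -433499 / 53105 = -8.16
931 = 931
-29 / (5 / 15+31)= -87 / 94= -0.93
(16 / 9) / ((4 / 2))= 8 / 9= 0.89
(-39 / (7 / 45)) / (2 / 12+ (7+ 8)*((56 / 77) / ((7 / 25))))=-115830 / 18077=-6.41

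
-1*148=-148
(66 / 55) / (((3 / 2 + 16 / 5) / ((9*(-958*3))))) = -310392 / 47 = -6604.09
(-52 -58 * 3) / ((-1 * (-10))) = -113 / 5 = -22.60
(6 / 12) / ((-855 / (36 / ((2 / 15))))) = -3 / 19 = -0.16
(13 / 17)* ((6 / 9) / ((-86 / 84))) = -364 / 731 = -0.50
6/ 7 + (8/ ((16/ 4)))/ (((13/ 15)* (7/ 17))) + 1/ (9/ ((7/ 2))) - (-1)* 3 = 2305/ 234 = 9.85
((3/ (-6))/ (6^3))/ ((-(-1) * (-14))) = 1/ 6048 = 0.00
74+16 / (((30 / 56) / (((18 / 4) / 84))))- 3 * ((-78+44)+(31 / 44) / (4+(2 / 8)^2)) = 177.08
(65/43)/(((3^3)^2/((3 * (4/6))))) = 130/31347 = 0.00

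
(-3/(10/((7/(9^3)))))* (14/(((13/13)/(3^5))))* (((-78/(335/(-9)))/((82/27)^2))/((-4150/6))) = 37614213/11685051250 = 0.00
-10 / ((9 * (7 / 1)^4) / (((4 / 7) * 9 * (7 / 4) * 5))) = -50 / 2401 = -0.02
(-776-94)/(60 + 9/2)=-580/43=-13.49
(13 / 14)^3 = 2197 / 2744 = 0.80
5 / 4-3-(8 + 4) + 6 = -31 / 4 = -7.75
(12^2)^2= 20736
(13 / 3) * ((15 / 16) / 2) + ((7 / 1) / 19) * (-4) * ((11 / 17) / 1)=11139 / 10336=1.08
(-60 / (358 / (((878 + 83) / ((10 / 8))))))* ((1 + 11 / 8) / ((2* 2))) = -54777 / 716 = -76.50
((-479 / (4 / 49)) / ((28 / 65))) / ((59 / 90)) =-9807525 / 472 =-20778.65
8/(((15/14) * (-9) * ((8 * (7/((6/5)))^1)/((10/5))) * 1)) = -8/225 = -0.04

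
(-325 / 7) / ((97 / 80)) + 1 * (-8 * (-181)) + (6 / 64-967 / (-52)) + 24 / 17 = 1429.81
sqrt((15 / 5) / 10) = sqrt(30) / 10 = 0.55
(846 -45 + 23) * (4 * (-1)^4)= 3296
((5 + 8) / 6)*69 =299 / 2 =149.50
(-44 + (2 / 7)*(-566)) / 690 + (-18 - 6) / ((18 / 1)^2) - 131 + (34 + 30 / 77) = -4637417 / 47817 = -96.98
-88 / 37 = -2.38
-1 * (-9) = 9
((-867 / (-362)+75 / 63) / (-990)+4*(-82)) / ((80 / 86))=-106147593971 / 301039200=-352.60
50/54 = 25/27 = 0.93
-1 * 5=-5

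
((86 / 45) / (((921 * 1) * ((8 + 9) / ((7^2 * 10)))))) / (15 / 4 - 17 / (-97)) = 3270064 / 214610499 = 0.02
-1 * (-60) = 60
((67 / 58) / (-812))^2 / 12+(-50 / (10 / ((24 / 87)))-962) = -25641687714935 / 26616398592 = -963.38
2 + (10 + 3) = 15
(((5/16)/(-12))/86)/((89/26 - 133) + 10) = 65/25667904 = 0.00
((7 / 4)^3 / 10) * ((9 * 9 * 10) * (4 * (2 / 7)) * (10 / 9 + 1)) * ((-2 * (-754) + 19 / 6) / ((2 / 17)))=430510227 / 32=13453444.59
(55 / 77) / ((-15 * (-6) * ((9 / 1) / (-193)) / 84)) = -386 / 27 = -14.30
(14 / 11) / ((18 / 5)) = 0.35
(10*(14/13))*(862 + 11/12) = 362425/39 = 9292.95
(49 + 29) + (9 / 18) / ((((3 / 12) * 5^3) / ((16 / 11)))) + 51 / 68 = 433253 / 5500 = 78.77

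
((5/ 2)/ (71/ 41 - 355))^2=42025/ 839145024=0.00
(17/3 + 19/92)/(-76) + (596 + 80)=14178155/20976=675.92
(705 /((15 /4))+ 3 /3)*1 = 189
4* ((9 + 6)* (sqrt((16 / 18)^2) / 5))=32 / 3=10.67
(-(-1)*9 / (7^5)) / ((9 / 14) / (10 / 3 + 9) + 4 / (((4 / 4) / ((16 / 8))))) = 666 / 10014571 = 0.00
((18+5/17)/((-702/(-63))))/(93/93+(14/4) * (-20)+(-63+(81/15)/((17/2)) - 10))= -10885/937248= -0.01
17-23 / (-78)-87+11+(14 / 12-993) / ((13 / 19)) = -19608 / 13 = -1508.31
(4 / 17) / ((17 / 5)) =20 / 289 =0.07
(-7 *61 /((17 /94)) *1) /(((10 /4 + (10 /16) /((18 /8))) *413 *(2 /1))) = -25803 /25075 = -1.03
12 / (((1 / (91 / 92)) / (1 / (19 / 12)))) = 3276 / 437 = 7.50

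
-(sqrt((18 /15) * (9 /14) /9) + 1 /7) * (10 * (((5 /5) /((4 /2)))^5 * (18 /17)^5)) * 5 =-590490 * sqrt(105) /9938999 - 2952450 /9938999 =-0.91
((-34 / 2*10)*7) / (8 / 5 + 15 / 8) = -47600 / 139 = -342.45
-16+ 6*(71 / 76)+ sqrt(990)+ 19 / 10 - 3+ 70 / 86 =-43631 / 4085+ 3*sqrt(110) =20.78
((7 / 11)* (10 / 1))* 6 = 420 / 11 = 38.18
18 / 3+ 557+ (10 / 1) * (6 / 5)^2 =2887 / 5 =577.40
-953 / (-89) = 953 / 89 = 10.71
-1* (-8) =8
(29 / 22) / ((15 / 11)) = 29 / 30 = 0.97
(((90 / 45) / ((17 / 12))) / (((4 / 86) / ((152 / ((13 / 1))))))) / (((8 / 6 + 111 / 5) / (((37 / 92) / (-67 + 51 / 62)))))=-674711280 / 7362008797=-0.09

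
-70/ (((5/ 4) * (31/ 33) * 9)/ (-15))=3080/ 31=99.35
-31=-31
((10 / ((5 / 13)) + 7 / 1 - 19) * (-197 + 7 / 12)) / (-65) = 16499 / 390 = 42.31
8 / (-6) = -4 / 3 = -1.33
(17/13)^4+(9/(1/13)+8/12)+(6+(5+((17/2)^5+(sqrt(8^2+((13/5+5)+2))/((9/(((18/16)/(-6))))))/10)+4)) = 122029378243/2741856 - sqrt(115)/600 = 44506.10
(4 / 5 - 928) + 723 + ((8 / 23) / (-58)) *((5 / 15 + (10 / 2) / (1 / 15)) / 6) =-6131323 / 30015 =-204.28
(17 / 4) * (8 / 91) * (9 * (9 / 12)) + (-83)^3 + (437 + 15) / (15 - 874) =-89391723989 / 156338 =-571785.00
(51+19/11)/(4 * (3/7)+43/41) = 166460/8723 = 19.08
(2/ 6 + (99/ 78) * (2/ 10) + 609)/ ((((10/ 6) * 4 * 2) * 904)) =237739/ 4700800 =0.05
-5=-5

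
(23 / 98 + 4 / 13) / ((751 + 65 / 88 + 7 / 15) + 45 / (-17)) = 7753020 / 10714395419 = 0.00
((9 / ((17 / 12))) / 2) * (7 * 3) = 1134 / 17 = 66.71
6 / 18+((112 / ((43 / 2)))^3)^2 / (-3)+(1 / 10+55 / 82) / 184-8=-795074505541615989 / 119220907104140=-6668.92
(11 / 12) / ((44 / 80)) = 5 / 3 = 1.67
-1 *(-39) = 39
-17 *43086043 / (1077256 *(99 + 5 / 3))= -129258129 / 19137136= -6.75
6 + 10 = 16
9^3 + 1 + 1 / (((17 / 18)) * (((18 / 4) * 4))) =730.06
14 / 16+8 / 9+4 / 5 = 2.56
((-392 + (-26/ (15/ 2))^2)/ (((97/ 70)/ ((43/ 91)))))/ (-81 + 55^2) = -459541/ 10441080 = -0.04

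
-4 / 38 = -2 / 19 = -0.11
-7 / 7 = -1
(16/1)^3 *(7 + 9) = 65536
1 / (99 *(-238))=-1 / 23562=-0.00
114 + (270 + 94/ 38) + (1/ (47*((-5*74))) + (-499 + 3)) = -36188609/ 330410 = -109.53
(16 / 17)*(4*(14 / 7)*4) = 512 / 17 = 30.12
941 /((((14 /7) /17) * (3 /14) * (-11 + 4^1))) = -15997 /3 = -5332.33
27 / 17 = 1.59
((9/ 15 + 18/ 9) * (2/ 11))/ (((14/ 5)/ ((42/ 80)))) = 39/ 440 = 0.09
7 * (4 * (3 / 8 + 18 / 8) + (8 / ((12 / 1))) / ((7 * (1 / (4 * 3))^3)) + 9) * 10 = 12885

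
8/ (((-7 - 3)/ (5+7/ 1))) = -48/ 5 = -9.60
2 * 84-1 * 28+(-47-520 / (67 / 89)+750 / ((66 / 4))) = -407039 / 737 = -552.29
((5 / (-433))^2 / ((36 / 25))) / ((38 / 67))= 41875 / 256484952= 0.00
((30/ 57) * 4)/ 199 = 40/ 3781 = 0.01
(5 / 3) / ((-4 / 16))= -20 / 3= -6.67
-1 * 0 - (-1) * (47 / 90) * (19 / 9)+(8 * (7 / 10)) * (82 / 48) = 4321 / 405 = 10.67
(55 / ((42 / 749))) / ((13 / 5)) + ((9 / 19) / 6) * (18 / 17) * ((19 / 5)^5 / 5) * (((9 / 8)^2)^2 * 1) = 398.46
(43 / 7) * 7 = 43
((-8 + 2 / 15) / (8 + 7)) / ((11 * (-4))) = 0.01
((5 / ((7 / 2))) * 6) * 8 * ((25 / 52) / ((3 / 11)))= 11000 / 91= 120.88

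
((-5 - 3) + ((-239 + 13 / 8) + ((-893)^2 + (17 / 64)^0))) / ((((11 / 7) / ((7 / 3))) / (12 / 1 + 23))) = 41430482.78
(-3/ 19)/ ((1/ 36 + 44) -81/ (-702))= -1404/ 392521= -0.00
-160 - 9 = -169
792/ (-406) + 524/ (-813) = -428320/ 165039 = -2.60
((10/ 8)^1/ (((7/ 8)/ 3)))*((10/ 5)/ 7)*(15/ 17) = 900/ 833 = 1.08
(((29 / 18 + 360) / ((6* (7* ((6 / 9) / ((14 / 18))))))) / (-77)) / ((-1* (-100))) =-6509 / 4989600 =-0.00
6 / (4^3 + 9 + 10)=6 / 83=0.07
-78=-78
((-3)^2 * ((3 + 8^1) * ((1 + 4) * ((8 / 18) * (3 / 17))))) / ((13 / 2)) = 1320 / 221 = 5.97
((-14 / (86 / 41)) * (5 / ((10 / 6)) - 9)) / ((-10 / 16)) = -64.07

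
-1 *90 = -90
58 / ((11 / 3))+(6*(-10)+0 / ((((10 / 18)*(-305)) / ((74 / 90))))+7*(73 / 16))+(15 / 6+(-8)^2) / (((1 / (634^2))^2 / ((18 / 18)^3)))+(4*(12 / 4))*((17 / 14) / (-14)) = 92658960699677685 / 8624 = 10744313624730.71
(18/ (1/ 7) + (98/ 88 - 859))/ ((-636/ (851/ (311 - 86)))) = 27404753/ 6296400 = 4.35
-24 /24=-1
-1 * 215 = -215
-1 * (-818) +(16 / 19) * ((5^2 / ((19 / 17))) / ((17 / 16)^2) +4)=838.05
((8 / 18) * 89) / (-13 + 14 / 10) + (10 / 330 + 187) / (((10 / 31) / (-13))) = -108247196 / 14355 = -7540.73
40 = 40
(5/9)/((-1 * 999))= -5/8991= -0.00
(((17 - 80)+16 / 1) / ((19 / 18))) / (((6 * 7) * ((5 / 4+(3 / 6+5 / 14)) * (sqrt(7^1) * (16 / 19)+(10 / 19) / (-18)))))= -730944 * sqrt(7) / 8562493 - 25380 / 8562493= -0.23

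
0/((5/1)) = 0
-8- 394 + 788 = 386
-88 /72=-11 /9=-1.22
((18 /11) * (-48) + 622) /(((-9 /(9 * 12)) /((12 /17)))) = -860832 /187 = -4603.38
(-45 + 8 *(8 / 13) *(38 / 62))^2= 286252561 / 162409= 1762.54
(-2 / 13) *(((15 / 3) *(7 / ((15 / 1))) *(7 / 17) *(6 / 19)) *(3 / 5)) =-588 / 20995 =-0.03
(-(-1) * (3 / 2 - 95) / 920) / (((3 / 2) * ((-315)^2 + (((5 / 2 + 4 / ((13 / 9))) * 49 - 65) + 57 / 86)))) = -104533 / 153387386400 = -0.00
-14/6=-7/3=-2.33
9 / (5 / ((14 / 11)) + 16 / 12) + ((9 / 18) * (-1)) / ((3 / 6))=157 / 221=0.71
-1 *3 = -3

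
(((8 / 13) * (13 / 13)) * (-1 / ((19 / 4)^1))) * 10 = -320 / 247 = -1.30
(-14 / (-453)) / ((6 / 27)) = 0.14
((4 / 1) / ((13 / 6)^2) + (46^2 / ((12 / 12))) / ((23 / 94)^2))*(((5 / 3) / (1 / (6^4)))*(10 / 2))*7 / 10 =45157996800 / 169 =267207081.66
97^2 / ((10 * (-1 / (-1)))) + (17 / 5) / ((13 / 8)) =122589 / 130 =942.99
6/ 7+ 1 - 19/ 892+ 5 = 42683/ 6244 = 6.84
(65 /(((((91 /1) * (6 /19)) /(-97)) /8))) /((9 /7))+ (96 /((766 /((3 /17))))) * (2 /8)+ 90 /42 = -1677324461 /1230579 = -1363.04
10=10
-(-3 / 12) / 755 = 1 / 3020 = 0.00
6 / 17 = 0.35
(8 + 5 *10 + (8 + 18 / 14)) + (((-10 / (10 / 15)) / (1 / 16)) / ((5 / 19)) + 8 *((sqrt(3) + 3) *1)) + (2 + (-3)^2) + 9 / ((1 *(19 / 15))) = -106747 / 133 + 8 *sqrt(3) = -788.75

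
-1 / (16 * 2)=-1 / 32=-0.03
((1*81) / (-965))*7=-567 / 965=-0.59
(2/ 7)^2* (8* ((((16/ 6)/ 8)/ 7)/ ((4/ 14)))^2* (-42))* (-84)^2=-5376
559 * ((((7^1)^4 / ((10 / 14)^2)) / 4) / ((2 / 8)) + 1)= 65779766 / 25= 2631190.64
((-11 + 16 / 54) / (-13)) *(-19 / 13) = -5491 / 4563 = -1.20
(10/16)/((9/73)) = 365/72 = 5.07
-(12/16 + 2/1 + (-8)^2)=-267/4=-66.75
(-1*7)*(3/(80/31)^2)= -20181/6400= -3.15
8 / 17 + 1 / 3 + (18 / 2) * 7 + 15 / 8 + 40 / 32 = 27307 / 408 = 66.93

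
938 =938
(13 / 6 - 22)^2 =14161 / 36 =393.36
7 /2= 3.50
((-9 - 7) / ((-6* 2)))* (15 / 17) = 20 / 17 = 1.18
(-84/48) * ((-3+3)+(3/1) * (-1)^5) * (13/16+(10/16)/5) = 4.92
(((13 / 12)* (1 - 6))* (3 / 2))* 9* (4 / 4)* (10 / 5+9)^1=-804.38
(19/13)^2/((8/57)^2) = 108.44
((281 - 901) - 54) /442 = -337 /221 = -1.52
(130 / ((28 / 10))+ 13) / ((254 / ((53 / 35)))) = 11024 / 31115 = 0.35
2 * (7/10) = 7/5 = 1.40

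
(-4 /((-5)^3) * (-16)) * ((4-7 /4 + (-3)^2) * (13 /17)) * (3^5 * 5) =-454896 /85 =-5351.72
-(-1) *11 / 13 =11 / 13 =0.85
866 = 866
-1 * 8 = -8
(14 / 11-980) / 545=-10766 / 5995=-1.80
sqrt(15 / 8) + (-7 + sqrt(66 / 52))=-7 + sqrt(858) / 26 + sqrt(30) / 4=-4.50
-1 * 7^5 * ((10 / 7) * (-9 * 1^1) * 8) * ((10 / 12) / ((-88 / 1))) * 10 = -1800750 / 11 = -163704.55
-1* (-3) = 3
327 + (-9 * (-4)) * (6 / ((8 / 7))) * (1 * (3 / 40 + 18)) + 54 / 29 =4344243 / 1160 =3745.04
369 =369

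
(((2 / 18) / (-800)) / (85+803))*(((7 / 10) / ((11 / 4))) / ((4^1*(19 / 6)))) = -7 / 2227104000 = -0.00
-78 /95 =-0.82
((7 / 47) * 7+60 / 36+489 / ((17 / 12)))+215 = 1349237 / 2397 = 562.89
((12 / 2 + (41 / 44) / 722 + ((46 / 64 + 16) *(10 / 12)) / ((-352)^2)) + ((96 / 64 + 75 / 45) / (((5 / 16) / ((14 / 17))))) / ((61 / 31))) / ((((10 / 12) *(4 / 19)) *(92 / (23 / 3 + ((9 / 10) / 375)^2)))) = 5463478717707579403327 / 1122989035520000000000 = 4.87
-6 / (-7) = 6 / 7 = 0.86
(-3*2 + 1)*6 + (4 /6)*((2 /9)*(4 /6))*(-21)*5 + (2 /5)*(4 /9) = -40.19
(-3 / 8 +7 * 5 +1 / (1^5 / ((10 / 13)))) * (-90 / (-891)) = 2045 / 572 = 3.58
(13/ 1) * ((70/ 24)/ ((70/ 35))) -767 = -17953/ 24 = -748.04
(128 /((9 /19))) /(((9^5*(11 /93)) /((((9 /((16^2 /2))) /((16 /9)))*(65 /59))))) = 0.00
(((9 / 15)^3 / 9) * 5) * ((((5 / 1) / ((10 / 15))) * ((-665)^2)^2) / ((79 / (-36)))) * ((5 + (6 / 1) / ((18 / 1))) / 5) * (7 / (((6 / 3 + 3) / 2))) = -18924235606080 / 79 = -239547286152.91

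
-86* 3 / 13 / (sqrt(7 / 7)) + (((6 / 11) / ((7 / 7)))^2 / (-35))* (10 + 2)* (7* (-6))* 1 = -122394 / 7865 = -15.56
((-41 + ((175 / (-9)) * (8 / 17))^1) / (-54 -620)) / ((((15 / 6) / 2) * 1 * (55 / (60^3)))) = 14732160 / 63019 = 233.77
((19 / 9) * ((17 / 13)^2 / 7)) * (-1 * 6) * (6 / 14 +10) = -801686 / 24843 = -32.27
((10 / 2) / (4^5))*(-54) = -135 / 512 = -0.26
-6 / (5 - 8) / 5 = 2 / 5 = 0.40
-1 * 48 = -48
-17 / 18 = -0.94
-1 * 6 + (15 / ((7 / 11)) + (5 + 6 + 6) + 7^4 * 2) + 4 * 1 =33884 / 7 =4840.57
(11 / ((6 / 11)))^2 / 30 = 14641 / 1080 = 13.56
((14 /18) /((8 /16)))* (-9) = -14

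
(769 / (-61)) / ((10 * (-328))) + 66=66.00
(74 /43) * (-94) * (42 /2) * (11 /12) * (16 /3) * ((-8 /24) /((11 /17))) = 3311056 /387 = 8555.70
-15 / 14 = -1.07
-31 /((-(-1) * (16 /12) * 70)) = -93 /280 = -0.33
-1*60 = -60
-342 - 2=-344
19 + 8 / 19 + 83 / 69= 20.62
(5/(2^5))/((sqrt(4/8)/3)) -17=-17+ 15* sqrt(2)/32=-16.34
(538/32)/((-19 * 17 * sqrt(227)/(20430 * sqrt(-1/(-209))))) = -12105 * sqrt(47443)/540056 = -4.88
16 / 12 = 1.33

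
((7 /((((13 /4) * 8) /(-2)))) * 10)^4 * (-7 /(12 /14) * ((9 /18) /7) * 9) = -126052500 /28561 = -4413.45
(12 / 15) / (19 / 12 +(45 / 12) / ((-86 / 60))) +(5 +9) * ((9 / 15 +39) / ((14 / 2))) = 209004 / 2665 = 78.43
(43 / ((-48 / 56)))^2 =2516.69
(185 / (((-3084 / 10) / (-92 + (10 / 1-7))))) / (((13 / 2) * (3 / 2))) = 164650 / 30069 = 5.48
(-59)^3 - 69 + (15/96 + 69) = -6572123/32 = -205378.84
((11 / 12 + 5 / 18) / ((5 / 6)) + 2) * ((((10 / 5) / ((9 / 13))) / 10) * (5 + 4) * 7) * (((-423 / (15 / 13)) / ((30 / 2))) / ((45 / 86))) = -246256829 / 84375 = -2918.60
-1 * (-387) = 387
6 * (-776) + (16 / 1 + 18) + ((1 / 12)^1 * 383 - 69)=-55909 / 12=-4659.08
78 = 78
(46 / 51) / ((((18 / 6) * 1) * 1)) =46 / 153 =0.30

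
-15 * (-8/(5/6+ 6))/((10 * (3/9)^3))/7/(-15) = -648/1435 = -0.45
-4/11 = -0.36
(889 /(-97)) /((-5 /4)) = 3556 /485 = 7.33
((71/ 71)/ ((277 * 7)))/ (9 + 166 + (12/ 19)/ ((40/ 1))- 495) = -190/ 117885383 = -0.00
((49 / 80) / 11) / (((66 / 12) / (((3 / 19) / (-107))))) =-147 / 9839720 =-0.00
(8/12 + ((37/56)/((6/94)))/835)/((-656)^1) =-31753/30674560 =-0.00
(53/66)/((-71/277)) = -14681/4686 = -3.13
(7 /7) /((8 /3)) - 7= -53 /8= -6.62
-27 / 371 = -0.07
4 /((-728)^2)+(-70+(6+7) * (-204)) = -360654111 /132496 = -2722.00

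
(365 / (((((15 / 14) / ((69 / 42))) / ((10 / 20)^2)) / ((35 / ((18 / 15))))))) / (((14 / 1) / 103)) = 4323425 / 144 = 30023.78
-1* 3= -3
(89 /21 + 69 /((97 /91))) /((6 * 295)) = 70246 /1802745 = 0.04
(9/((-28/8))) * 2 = -5.14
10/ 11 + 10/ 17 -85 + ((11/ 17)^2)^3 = -22151579884/ 265513259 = -83.43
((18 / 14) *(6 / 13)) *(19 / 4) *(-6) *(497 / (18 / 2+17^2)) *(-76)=4152222 / 1937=2143.64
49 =49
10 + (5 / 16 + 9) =309 / 16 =19.31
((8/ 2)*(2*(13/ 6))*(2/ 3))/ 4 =26/ 9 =2.89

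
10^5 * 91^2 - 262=828099738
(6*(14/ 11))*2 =168/ 11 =15.27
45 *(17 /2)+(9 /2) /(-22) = 16821 /44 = 382.30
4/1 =4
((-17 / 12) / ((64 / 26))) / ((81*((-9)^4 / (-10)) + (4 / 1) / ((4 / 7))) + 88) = 85 / 7834944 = 0.00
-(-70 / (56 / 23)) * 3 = 345 / 4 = 86.25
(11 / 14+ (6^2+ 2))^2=294849 / 196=1504.33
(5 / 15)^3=1 / 27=0.04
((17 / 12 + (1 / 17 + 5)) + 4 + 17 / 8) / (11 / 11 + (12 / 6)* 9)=5141 / 7752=0.66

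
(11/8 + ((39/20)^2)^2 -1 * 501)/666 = -77626559/106560000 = -0.73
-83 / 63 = -1.32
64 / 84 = 16 / 21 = 0.76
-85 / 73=-1.16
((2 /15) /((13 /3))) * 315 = 126 /13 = 9.69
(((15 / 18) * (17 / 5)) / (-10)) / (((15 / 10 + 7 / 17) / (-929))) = 268481 / 1950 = 137.68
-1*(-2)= 2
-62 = -62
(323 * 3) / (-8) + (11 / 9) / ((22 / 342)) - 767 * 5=-3937.12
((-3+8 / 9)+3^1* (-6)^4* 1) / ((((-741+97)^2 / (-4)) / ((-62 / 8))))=1084163 / 3732624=0.29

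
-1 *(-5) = 5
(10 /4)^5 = 3125 /32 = 97.66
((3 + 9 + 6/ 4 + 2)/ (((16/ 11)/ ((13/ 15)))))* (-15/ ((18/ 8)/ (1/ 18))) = -4433/ 1296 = -3.42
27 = 27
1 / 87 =0.01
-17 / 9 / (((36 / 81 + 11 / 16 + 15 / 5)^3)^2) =-990677827584 / 2610074315515625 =-0.00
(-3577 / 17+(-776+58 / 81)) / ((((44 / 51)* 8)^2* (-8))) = 23074151 / 8921088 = 2.59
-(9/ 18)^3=-1/ 8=-0.12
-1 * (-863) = 863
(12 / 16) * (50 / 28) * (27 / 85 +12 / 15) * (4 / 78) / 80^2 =19 / 1584128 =0.00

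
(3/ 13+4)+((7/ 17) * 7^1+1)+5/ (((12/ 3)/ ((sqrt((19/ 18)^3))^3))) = 651605 * sqrt(38)/ 2519424+1793/ 221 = 9.71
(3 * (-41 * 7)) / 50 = -861 / 50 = -17.22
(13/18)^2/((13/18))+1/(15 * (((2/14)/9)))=443/90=4.92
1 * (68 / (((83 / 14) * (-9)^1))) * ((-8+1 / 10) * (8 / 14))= 5.75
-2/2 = -1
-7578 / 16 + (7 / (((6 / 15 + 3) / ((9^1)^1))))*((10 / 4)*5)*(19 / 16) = -198.58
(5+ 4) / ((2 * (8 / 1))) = 9 / 16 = 0.56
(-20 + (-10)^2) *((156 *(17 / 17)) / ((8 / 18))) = 28080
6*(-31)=-186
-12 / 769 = -0.02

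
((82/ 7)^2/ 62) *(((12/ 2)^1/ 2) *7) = 10086/ 217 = 46.48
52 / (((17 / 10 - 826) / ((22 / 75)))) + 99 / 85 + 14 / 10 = 5352026 / 2101965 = 2.55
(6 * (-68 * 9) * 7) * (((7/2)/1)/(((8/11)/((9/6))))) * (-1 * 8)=1484406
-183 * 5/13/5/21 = -61/91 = -0.67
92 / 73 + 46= 3450 / 73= 47.26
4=4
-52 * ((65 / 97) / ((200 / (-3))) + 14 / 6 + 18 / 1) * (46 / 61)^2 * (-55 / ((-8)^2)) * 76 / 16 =340010343959 / 138599808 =2453.18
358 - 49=309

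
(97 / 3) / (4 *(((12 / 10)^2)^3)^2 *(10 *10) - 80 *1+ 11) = 947265625 / 102464067753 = 0.01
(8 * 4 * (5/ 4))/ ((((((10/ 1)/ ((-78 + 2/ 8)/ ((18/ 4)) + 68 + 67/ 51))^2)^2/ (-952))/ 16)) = -1799938273309149148/ 4029274125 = -446715268.67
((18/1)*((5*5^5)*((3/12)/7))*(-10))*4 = -2812500/7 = -401785.71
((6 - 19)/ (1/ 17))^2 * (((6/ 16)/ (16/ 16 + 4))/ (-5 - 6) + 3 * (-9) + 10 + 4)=-635266.01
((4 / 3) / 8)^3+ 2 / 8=55 / 216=0.25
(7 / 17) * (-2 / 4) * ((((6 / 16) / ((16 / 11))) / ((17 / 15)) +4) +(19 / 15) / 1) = -1255303 / 1109760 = -1.13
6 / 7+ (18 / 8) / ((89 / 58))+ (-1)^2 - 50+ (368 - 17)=379187 / 1246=304.32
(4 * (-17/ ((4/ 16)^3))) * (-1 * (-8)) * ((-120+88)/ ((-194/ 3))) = -1671168/ 97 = -17228.54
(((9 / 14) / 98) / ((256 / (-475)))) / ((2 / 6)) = -12825 / 351232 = -0.04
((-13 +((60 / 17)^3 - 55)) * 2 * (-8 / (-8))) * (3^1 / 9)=-236168 / 14739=-16.02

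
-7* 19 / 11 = -133 / 11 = -12.09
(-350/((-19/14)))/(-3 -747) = -98/285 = -0.34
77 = 77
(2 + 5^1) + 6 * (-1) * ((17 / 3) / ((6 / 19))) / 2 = -281 / 6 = -46.83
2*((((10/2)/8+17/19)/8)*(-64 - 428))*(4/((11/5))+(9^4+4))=-186583005/152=-1227519.77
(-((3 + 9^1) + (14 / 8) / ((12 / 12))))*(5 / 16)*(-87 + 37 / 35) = 2585 / 7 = 369.29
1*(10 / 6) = 5 / 3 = 1.67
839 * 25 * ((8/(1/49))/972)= 2055550/243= 8459.05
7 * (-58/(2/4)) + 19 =-793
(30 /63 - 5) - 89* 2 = -182.52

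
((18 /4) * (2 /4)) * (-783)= -7047 /4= -1761.75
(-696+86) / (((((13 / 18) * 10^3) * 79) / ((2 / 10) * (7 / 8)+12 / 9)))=-0.02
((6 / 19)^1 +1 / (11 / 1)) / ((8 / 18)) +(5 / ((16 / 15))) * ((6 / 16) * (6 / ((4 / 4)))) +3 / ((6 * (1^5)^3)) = 11.96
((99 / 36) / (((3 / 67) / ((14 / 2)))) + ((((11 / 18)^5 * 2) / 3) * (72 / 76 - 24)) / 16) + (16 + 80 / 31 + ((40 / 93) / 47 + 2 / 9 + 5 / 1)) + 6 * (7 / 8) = 96017571147389 / 209235643776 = 458.90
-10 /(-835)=2 /167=0.01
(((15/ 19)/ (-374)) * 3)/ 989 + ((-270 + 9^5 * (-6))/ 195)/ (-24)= 17304282804/ 228404605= 75.76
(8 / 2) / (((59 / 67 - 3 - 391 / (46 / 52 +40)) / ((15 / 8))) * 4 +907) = 1424420 / 314111843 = 0.00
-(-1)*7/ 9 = 7/ 9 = 0.78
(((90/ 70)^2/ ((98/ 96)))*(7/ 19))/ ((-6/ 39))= -25272/ 6517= -3.88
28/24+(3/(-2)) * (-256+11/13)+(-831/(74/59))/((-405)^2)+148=27976183141/52597350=531.89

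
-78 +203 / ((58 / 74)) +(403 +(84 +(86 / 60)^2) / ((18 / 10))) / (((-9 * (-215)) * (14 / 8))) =993646534 / 5485725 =181.13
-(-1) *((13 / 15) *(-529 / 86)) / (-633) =6877 / 816570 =0.01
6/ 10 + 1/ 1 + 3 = 23/ 5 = 4.60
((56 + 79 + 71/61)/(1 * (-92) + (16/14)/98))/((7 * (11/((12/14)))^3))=-112131/1120760564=-0.00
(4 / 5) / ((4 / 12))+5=37 / 5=7.40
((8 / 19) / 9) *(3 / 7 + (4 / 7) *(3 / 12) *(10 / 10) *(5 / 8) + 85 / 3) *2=9694 / 3591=2.70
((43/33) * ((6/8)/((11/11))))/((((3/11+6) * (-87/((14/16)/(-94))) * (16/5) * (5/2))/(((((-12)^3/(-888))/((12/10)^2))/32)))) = 0.00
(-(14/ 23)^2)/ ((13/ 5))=-980/ 6877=-0.14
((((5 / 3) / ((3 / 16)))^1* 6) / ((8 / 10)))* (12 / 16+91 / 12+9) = 10400 / 9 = 1155.56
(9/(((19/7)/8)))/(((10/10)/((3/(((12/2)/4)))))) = 1008/19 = 53.05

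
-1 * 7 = -7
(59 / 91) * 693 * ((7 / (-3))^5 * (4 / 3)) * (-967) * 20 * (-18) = -1687645996960 / 117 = -14424324760.34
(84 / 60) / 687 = 7 / 3435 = 0.00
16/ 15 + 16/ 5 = 4.27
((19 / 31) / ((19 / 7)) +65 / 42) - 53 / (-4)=15.02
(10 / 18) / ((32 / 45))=25 / 32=0.78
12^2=144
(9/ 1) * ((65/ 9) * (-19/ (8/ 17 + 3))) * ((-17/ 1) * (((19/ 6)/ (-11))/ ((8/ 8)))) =-6781385/ 3894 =-1741.50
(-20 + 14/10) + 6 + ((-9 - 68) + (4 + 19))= -333/5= -66.60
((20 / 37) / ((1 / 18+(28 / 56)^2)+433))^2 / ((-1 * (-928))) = 16200 / 9660396728501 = 0.00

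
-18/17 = -1.06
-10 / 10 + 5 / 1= 4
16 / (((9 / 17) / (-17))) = -4624 / 9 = -513.78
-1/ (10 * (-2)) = 1/ 20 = 0.05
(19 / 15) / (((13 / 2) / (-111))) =-1406 / 65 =-21.63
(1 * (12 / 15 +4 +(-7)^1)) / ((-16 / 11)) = 121 / 80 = 1.51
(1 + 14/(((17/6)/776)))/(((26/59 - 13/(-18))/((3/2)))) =103865193/20995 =4947.14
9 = 9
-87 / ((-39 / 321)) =9309 / 13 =716.08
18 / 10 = 9 / 5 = 1.80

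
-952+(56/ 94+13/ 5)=-222969/ 235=-948.80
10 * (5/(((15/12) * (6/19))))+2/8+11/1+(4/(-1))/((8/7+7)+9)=8261/60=137.68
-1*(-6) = 6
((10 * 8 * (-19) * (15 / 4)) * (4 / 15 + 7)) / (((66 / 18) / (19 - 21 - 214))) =26840160 / 11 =2440014.55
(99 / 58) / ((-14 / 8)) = -198 / 203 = -0.98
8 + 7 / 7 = 9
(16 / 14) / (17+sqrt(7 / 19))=646 / 9597 - 2 * sqrt(133) / 9597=0.06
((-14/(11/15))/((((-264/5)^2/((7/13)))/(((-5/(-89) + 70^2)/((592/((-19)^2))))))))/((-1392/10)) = 0.08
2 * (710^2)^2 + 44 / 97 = 49298661140044 / 97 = 508233620000.45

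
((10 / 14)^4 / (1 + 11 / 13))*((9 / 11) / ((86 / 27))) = 658125 / 18170768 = 0.04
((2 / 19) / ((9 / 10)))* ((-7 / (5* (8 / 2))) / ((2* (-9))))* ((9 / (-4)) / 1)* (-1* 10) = 35 / 684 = 0.05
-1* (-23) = 23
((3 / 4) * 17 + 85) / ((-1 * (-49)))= 391 / 196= 1.99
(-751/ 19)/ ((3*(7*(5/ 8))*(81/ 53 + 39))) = -79606/ 1071315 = -0.07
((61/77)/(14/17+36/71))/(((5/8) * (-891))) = -294508/275457105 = -0.00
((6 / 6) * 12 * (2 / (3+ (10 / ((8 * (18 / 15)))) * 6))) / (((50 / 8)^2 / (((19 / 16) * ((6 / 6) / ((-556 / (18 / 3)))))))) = -2736 / 3214375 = -0.00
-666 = -666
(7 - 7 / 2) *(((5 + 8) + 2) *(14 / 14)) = 105 / 2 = 52.50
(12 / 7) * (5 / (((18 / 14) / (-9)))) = -60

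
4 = 4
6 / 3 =2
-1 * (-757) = 757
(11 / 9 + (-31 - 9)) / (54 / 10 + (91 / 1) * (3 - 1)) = -1745 / 8433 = -0.21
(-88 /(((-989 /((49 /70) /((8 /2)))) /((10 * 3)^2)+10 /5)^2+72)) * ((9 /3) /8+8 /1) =-6648075 /814664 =-8.16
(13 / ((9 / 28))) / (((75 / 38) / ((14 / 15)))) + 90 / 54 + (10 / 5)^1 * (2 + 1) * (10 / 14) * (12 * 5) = 19698661 / 70875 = 277.94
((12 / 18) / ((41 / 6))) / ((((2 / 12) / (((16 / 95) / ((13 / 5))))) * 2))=192 / 10127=0.02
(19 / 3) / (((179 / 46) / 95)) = 83030 / 537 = 154.62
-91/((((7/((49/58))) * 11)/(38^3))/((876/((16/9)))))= -8611659693/319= -26995798.41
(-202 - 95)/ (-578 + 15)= 297/ 563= 0.53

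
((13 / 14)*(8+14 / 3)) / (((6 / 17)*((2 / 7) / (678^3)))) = 36352347018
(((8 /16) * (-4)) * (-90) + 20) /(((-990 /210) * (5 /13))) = -3640 /33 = -110.30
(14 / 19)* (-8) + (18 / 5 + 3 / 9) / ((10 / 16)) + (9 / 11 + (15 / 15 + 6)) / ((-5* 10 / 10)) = -1.17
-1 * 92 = -92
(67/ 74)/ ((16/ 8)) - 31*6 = -27461/ 148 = -185.55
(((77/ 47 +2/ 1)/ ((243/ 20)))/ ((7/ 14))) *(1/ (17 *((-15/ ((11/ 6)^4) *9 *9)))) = -278179/ 849242718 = -0.00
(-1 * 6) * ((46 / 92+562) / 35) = -675 / 7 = -96.43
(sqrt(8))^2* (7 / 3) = 56 / 3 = 18.67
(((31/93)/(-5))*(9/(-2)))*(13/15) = 13/50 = 0.26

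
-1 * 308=-308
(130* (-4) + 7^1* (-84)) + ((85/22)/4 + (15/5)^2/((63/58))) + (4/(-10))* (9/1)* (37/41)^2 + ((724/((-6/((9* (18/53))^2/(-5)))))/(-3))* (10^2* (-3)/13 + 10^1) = -22469890265749/189066037160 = -118.85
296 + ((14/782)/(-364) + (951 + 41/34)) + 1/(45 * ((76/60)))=1446596029/1158924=1248.22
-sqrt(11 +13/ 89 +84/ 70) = -sqrt(2444830)/ 445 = -3.51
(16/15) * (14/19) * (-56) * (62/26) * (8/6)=-1555456/11115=-139.94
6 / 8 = 3 / 4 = 0.75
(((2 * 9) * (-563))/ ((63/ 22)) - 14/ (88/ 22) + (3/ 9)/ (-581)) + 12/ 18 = -4115445/ 1162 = -3541.69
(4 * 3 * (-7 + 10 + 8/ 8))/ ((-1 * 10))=-24/ 5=-4.80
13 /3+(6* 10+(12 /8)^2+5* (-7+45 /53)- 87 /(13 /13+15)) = 77315 /2544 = 30.39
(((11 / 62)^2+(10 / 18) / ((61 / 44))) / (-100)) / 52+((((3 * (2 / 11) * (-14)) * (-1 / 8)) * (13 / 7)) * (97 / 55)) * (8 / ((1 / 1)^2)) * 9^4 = 217899098215127291 / 1327835995200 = 164100.91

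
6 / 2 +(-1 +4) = 6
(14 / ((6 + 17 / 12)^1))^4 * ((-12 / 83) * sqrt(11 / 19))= -9559130112 * sqrt(209) / 98944514057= -1.40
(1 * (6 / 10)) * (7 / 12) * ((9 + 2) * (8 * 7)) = 1078 / 5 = 215.60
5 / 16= 0.31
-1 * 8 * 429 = -3432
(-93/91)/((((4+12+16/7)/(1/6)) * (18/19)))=-589/59904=-0.01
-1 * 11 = -11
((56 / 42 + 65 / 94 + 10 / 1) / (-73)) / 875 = -3391 / 18012750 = -0.00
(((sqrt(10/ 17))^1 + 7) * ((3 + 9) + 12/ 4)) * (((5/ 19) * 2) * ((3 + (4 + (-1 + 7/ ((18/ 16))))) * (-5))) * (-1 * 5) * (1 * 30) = 1375000 * sqrt(170)/ 323 + 9625000/ 19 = 562082.99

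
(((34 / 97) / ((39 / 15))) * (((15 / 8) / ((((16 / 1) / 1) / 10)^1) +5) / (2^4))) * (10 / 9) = 167875 / 2905344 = 0.06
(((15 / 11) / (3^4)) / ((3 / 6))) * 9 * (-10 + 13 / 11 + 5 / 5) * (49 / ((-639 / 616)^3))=81405040640 / 782751357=104.00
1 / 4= 0.25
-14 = -14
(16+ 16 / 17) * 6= 1728 / 17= 101.65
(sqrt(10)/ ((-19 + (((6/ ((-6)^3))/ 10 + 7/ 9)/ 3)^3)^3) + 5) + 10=15 - 5159780352000000000 * sqrt(10)/ 35294682071851389615329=15.00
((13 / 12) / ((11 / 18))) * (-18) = -351 / 11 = -31.91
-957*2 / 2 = -957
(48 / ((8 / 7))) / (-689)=-42 / 689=-0.06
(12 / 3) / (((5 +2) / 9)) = 36 / 7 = 5.14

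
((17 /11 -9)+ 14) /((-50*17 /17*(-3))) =12 /275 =0.04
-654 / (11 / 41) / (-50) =13407 / 275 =48.75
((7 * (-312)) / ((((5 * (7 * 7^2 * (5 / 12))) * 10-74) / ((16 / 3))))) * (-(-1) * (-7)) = 489216 / 42431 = 11.53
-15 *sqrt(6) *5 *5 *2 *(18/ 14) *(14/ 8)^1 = -3375 *sqrt(6)/ 2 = -4133.51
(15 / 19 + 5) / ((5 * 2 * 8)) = 0.07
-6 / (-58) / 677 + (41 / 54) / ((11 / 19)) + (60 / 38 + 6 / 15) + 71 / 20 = 15157152011 / 2215780380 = 6.84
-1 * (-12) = 12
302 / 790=151 / 395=0.38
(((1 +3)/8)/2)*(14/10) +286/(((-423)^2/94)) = 38089/76140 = 0.50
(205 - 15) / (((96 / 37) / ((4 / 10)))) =703 / 24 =29.29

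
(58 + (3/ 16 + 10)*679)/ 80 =22321/ 256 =87.19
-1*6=-6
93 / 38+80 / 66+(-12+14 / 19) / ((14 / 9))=-31435 / 8778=-3.58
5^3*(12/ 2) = 750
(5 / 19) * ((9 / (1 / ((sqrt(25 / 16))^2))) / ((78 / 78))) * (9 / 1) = 10125 / 304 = 33.31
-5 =-5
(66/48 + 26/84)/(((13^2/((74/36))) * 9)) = 10471/4599504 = 0.00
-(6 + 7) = -13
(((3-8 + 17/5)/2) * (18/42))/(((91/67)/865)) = -139092/637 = -218.35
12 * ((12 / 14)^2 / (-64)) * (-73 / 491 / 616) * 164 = 80811 / 14820344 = 0.01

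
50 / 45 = 10 / 9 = 1.11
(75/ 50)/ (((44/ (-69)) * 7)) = -0.34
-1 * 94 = -94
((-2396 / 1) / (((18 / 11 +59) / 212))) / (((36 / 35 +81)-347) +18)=48890380 / 1441387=33.92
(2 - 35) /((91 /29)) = -957 /91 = -10.52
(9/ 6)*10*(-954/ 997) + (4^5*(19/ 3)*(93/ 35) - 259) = 591787937/ 34895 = 16959.10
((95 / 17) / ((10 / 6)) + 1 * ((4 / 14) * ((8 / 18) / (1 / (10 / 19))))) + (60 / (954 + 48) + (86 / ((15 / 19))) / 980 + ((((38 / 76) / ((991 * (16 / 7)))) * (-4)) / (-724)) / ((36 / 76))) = 3.59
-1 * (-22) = 22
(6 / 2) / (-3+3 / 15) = -1.07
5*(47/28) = 235/28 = 8.39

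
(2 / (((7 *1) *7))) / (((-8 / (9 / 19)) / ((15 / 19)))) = -135 / 70756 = -0.00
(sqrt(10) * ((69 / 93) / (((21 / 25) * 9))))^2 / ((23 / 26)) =3737500 / 34327881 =0.11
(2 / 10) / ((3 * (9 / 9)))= 1 / 15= 0.07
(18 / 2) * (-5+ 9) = 36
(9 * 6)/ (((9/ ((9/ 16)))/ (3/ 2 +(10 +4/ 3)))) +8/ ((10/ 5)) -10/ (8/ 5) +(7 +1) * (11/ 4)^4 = 15955/ 32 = 498.59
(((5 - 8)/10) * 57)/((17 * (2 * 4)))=-171/1360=-0.13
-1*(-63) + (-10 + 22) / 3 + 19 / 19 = 68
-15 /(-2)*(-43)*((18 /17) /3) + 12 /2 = -1833 /17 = -107.82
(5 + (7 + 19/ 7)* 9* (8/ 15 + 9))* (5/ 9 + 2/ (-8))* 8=2049.63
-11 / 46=-0.24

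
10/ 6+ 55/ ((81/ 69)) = 1310/ 27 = 48.52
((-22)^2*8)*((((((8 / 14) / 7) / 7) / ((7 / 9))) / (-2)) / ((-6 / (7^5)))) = 81312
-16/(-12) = 4/3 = 1.33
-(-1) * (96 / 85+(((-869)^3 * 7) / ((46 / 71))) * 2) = -27722643728497 / 1955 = -14180380423.78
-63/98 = -9/14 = -0.64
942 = 942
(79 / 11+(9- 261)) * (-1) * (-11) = -2693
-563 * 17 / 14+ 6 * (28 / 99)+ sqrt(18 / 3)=-679.50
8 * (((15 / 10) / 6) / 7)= 2 / 7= 0.29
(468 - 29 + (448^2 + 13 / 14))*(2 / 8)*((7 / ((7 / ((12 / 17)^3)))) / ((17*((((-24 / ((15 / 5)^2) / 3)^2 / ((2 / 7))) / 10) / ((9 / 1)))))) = 277138116225 / 8185058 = 33859.03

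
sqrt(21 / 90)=sqrt(210) / 30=0.48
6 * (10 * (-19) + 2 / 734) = -418374 / 367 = -1139.98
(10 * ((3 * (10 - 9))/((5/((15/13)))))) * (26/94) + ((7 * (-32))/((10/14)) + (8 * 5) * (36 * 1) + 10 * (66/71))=18981034/16685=1137.61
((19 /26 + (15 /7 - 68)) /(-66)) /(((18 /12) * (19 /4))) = 2634 /19019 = 0.14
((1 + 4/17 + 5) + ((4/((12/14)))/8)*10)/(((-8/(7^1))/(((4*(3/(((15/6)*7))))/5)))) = -1231/850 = -1.45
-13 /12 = -1.08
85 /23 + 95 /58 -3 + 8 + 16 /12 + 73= 338837 /4002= 84.67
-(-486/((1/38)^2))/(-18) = -38988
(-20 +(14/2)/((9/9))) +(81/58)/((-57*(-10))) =-143233/11020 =-13.00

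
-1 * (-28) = 28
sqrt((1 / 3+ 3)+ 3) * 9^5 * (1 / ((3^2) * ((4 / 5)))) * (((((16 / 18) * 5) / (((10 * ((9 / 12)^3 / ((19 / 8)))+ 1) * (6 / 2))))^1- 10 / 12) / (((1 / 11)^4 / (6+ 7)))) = -263244813975 * sqrt(57) / 1688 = -1177402109.87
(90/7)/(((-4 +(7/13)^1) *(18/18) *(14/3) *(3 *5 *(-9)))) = 0.01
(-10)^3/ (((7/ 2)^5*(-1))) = 32000/ 16807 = 1.90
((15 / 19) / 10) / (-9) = -1 / 114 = -0.01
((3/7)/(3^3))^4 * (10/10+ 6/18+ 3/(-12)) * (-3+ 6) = 13/63011844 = 0.00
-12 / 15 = -4 / 5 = -0.80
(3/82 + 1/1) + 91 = 7547/82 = 92.04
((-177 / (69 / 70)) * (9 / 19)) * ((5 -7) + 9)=-260190 / 437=-595.40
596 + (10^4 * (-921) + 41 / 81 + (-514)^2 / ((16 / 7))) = -2946396949 / 324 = -9093817.74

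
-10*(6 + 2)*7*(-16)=8960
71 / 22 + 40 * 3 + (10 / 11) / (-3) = 8113 / 66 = 122.92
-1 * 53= -53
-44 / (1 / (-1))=44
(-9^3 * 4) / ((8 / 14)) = -5103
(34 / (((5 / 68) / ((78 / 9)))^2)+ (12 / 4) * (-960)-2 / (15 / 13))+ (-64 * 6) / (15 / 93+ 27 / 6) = 469382.62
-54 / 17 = -3.18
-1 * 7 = -7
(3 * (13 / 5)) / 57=0.14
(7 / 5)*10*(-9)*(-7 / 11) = 882 / 11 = 80.18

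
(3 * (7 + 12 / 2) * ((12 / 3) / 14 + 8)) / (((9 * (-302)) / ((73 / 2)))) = -27521 / 6342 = -4.34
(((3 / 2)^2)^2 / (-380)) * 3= -0.04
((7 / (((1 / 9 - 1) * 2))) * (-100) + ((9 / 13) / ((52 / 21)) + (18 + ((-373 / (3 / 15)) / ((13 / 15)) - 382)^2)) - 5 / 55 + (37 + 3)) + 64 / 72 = 107433414877 / 16731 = 6421218.99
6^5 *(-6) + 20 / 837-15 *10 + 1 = -39175765 / 837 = -46804.98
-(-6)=6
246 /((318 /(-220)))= -9020 /53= -170.19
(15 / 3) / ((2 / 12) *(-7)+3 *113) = 30 / 2027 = 0.01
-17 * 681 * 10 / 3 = -38590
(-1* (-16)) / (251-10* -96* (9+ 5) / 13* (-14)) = -208 / 184897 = -0.00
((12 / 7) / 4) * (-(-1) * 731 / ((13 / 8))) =17544 / 91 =192.79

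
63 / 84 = 3 / 4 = 0.75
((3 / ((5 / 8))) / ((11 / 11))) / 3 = 8 / 5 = 1.60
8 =8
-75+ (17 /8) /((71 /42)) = -20943 /284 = -73.74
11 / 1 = 11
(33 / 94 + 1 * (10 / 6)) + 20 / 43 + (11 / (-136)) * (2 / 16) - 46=-287129509 / 6596544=-43.53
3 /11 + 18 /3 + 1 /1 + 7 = 157 /11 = 14.27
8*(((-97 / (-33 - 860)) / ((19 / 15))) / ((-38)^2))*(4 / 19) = 11640 / 116376653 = 0.00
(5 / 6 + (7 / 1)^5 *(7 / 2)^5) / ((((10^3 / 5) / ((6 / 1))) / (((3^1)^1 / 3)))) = 847425827 / 3200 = 264820.57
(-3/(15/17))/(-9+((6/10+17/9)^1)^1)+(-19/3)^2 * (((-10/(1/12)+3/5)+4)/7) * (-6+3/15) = 1770140584/461475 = 3835.83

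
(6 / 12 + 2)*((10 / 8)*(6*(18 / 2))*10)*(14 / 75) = 315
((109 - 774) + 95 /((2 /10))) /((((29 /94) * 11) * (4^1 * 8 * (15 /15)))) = -4465 /2552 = -1.75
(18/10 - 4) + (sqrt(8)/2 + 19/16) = -81/80 + sqrt(2) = 0.40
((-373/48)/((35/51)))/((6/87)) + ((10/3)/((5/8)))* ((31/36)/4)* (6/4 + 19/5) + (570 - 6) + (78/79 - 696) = -690681973/2388960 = -289.11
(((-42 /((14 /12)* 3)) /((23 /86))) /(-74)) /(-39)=-172 /11063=-0.02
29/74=0.39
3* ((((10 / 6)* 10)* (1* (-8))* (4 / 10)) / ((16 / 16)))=-160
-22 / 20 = -11 / 10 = -1.10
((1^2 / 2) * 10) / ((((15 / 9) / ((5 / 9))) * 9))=5 / 27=0.19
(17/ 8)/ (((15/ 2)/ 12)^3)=1088/ 125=8.70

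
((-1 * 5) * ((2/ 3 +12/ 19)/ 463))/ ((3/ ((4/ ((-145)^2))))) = -296/ 332922465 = -0.00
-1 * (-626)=626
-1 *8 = -8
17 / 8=2.12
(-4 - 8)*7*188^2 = -2968896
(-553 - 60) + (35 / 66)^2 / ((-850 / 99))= -917097 / 1496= -613.03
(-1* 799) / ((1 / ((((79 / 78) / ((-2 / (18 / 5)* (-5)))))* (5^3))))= -946815 / 26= -36415.96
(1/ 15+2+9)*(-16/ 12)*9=-664/ 5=-132.80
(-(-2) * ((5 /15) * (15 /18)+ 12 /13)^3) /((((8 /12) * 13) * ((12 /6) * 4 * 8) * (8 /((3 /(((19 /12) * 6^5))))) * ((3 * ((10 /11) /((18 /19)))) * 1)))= 244068451 /3694446088519680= 0.00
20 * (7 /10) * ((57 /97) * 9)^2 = 3684366 /9409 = 391.58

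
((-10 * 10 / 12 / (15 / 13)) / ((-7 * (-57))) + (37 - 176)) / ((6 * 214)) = -249607 / 2305422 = -0.11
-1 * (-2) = 2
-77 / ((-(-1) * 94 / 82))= -3157 / 47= -67.17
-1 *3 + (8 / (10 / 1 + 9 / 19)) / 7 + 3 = 152 / 1393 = 0.11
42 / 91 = 6 / 13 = 0.46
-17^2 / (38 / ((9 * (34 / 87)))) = -14739 / 551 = -26.75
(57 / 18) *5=95 / 6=15.83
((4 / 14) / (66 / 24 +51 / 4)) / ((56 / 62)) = 1 / 49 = 0.02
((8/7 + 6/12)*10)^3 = 1520875/343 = 4434.04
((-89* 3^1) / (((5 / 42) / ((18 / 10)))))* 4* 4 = -1614816 / 25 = -64592.64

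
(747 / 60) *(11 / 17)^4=3645609 / 1670420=2.18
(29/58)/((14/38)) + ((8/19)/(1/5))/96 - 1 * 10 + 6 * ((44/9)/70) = -21817/2660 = -8.20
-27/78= -9/26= -0.35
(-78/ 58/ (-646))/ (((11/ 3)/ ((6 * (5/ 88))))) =1755/ 9067256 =0.00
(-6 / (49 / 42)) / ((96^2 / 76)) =-19 / 448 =-0.04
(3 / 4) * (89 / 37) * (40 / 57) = 890 / 703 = 1.27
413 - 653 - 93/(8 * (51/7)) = -241.60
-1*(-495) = 495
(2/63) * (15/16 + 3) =1/8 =0.12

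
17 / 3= 5.67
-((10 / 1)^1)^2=-100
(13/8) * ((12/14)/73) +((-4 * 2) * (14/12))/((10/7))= -199727/30660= -6.51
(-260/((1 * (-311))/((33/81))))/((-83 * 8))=-715/1393902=-0.00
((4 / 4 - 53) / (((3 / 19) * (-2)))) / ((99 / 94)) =156.35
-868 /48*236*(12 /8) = -12803 /2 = -6401.50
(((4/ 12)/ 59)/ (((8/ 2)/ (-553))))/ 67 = -553/ 47436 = -0.01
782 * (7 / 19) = 5474 / 19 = 288.11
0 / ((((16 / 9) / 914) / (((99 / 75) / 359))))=0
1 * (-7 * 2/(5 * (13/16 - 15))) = 224/1135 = 0.20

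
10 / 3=3.33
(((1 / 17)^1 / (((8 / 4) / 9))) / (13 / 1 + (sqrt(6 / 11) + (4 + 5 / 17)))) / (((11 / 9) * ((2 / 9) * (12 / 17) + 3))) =28917 / 7276142 - 23409 * sqrt(66) / 1120525868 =0.00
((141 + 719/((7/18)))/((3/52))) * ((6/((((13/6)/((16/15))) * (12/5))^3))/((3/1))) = 19017728/31941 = 595.40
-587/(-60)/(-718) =-587/43080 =-0.01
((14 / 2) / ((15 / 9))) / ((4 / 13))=273 / 20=13.65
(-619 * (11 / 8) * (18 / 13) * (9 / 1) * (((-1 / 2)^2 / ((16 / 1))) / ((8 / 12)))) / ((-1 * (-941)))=-1654587 / 6263296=-0.26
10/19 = 0.53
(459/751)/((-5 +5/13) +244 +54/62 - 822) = -184977/176066693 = -0.00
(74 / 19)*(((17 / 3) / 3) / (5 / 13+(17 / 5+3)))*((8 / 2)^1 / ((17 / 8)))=153920 / 75411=2.04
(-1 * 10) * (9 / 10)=-9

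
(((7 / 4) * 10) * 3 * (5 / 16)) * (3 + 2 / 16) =13125 / 256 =51.27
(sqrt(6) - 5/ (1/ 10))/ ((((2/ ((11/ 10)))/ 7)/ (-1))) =385/ 2 - 77 * sqrt(6)/ 20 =183.07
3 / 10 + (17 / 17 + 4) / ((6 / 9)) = 39 / 5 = 7.80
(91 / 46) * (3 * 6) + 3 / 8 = 6621 / 184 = 35.98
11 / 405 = 0.03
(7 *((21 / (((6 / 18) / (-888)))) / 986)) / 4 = -48951 / 493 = -99.29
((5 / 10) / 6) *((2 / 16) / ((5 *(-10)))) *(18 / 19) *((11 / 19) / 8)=-33 / 2310400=-0.00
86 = 86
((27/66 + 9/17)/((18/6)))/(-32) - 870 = -10412277/11968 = -870.01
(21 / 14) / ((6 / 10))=5 / 2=2.50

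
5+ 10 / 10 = 6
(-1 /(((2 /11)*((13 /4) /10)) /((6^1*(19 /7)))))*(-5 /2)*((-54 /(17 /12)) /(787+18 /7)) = -40629600 /1221467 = -33.26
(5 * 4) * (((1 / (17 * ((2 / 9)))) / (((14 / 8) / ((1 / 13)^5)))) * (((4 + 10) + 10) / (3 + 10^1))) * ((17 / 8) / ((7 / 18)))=19440 / 236513641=0.00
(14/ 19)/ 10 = 7/ 95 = 0.07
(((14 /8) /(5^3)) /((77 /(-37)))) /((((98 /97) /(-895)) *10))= 642431 /1078000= 0.60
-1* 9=-9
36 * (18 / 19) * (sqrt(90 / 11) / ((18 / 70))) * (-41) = -309960 * sqrt(110) / 209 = -15554.49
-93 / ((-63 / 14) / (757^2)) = 35529038 / 3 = 11843012.67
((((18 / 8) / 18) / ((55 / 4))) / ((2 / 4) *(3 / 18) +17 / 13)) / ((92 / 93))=117 / 17710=0.01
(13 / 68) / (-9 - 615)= -1 / 3264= -0.00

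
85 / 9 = 9.44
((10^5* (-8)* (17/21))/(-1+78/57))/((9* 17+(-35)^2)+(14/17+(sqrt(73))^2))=-231200000/190953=-1210.77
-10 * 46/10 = -46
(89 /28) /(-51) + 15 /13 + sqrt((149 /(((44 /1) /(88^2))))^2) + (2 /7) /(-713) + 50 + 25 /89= 30952802023387 /1178015748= 26275.37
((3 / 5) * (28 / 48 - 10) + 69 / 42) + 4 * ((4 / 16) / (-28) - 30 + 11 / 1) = -5603 / 70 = -80.04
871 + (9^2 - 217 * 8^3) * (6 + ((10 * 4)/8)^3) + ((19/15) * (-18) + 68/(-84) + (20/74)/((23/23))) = -56500197343/3885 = -14543165.34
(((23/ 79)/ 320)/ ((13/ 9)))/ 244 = 207/ 80188160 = 0.00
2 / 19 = 0.11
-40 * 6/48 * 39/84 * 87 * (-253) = 1430715/28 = 51096.96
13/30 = 0.43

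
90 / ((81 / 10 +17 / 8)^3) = 5760000 / 68417929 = 0.08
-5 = -5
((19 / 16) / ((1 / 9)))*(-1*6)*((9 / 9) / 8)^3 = -513 / 4096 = -0.13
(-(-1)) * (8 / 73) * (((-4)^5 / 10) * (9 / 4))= -9216 / 365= -25.25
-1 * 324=-324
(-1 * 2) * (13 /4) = -13 /2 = -6.50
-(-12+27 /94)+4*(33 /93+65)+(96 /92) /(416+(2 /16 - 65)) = 51421723037 /188264798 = 273.14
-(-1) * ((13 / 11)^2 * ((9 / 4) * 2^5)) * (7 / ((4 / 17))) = 2991.72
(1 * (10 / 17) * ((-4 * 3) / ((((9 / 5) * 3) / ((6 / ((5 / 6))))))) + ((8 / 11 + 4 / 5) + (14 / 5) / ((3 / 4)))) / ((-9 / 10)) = 4.61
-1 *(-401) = 401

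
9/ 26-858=-22299/ 26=-857.65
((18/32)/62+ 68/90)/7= 34133/312480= 0.11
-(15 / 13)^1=-15 / 13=-1.15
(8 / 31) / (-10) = -4 / 155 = -0.03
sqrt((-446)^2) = 446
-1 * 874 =-874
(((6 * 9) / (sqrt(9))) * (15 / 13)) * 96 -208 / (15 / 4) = 377984 / 195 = 1938.38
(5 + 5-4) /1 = 6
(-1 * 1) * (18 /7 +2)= -32 /7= -4.57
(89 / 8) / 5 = 89 / 40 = 2.22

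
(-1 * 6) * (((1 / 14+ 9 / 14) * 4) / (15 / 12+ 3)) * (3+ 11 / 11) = -16.13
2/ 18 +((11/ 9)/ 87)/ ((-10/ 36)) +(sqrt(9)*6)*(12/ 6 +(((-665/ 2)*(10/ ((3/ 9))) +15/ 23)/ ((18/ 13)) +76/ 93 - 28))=-121071874603/ 930465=-130119.75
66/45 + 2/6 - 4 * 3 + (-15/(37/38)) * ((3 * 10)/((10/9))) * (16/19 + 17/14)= -1120884/1295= -865.55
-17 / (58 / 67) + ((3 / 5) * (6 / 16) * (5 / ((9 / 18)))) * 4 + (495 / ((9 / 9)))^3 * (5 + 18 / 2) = 98485347883 / 58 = 1698023239.36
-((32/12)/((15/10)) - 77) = 677/9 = 75.22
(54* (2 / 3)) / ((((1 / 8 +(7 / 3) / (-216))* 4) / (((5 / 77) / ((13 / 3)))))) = 43740 / 37037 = 1.18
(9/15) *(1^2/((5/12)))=36/25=1.44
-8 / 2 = -4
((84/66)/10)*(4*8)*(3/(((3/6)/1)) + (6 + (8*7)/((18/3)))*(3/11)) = 25088/605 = 41.47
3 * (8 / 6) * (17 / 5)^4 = 334084 / 625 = 534.53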